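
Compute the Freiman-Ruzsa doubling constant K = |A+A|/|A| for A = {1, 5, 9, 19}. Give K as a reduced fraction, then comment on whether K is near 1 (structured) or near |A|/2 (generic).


|A| = 4.
Compute A + A by enumerating all 16 pairs.
A + A = {2, 6, 10, 14, 18, 20, 24, 28, 38}, so |A + A| = 9.
K = |A + A| / |A| = 9/4 (already in lowest terms) ≈ 2.2500.
Reference: AP of size 4 gives K = 7/4 ≈ 1.7500; a fully generic set of size 4 gives K ≈ 2.5000.

|A| = 4, |A + A| = 9, K = 9/4.


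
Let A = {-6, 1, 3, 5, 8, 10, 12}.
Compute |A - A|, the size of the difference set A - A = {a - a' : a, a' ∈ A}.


A - A = {a - a' : a, a' ∈ A}; |A| = 7.
Bounds: 2|A|-1 ≤ |A - A| ≤ |A|² - |A| + 1, i.e. 13 ≤ |A - A| ≤ 43.
Note: 0 ∈ A - A always (from a - a). The set is symmetric: if d ∈ A - A then -d ∈ A - A.
Enumerate nonzero differences d = a - a' with a > a' (then include -d):
Positive differences: {2, 3, 4, 5, 7, 9, 11, 14, 16, 18}
Full difference set: {0} ∪ (positive diffs) ∪ (negative diffs).
|A - A| = 1 + 2·10 = 21 (matches direct enumeration: 21).

|A - A| = 21


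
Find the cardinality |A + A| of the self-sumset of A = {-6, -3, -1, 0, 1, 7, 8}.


A + A = {a + a' : a, a' ∈ A}; |A| = 7.
General bounds: 2|A| - 1 ≤ |A + A| ≤ |A|(|A|+1)/2, i.e. 13 ≤ |A + A| ≤ 28.
Lower bound 2|A|-1 is attained iff A is an arithmetic progression.
Enumerate sums a + a' for a ≤ a' (symmetric, so this suffices):
a = -6: -6+-6=-12, -6+-3=-9, -6+-1=-7, -6+0=-6, -6+1=-5, -6+7=1, -6+8=2
a = -3: -3+-3=-6, -3+-1=-4, -3+0=-3, -3+1=-2, -3+7=4, -3+8=5
a = -1: -1+-1=-2, -1+0=-1, -1+1=0, -1+7=6, -1+8=7
a = 0: 0+0=0, 0+1=1, 0+7=7, 0+8=8
a = 1: 1+1=2, 1+7=8, 1+8=9
a = 7: 7+7=14, 7+8=15
a = 8: 8+8=16
Distinct sums: {-12, -9, -7, -6, -5, -4, -3, -2, -1, 0, 1, 2, 4, 5, 6, 7, 8, 9, 14, 15, 16}
|A + A| = 21

|A + A| = 21


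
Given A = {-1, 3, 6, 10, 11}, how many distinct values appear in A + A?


A + A = {a + a' : a, a' ∈ A}; |A| = 5.
General bounds: 2|A| - 1 ≤ |A + A| ≤ |A|(|A|+1)/2, i.e. 9 ≤ |A + A| ≤ 15.
Lower bound 2|A|-1 is attained iff A is an arithmetic progression.
Enumerate sums a + a' for a ≤ a' (symmetric, so this suffices):
a = -1: -1+-1=-2, -1+3=2, -1+6=5, -1+10=9, -1+11=10
a = 3: 3+3=6, 3+6=9, 3+10=13, 3+11=14
a = 6: 6+6=12, 6+10=16, 6+11=17
a = 10: 10+10=20, 10+11=21
a = 11: 11+11=22
Distinct sums: {-2, 2, 5, 6, 9, 10, 12, 13, 14, 16, 17, 20, 21, 22}
|A + A| = 14

|A + A| = 14


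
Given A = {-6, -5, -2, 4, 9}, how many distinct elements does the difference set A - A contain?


A - A = {a - a' : a, a' ∈ A}; |A| = 5.
Bounds: 2|A|-1 ≤ |A - A| ≤ |A|² - |A| + 1, i.e. 9 ≤ |A - A| ≤ 21.
Note: 0 ∈ A - A always (from a - a). The set is symmetric: if d ∈ A - A then -d ∈ A - A.
Enumerate nonzero differences d = a - a' with a > a' (then include -d):
Positive differences: {1, 3, 4, 5, 6, 9, 10, 11, 14, 15}
Full difference set: {0} ∪ (positive diffs) ∪ (negative diffs).
|A - A| = 1 + 2·10 = 21 (matches direct enumeration: 21).

|A - A| = 21


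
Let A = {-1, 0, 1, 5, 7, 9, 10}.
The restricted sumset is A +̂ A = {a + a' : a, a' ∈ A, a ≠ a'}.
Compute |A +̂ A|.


Restricted sumset: A +̂ A = {a + a' : a ∈ A, a' ∈ A, a ≠ a'}.
Equivalently, take A + A and drop any sum 2a that is achievable ONLY as a + a for a ∈ A (i.e. sums representable only with equal summands).
Enumerate pairs (a, a') with a < a' (symmetric, so each unordered pair gives one sum; this covers all a ≠ a'):
  -1 + 0 = -1
  -1 + 1 = 0
  -1 + 5 = 4
  -1 + 7 = 6
  -1 + 9 = 8
  -1 + 10 = 9
  0 + 1 = 1
  0 + 5 = 5
  0 + 7 = 7
  0 + 9 = 9
  0 + 10 = 10
  1 + 5 = 6
  1 + 7 = 8
  1 + 9 = 10
  1 + 10 = 11
  5 + 7 = 12
  5 + 9 = 14
  5 + 10 = 15
  7 + 9 = 16
  7 + 10 = 17
  9 + 10 = 19
Collected distinct sums: {-1, 0, 1, 4, 5, 6, 7, 8, 9, 10, 11, 12, 14, 15, 16, 17, 19}
|A +̂ A| = 17
(Reference bound: |A +̂ A| ≥ 2|A| - 3 for |A| ≥ 2, with |A| = 7 giving ≥ 11.)

|A +̂ A| = 17


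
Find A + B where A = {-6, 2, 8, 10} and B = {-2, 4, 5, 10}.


A + B = {a + b : a ∈ A, b ∈ B}.
Enumerate all |A|·|B| = 4·4 = 16 pairs (a, b) and collect distinct sums.
a = -6: -6+-2=-8, -6+4=-2, -6+5=-1, -6+10=4
a = 2: 2+-2=0, 2+4=6, 2+5=7, 2+10=12
a = 8: 8+-2=6, 8+4=12, 8+5=13, 8+10=18
a = 10: 10+-2=8, 10+4=14, 10+5=15, 10+10=20
Collecting distinct sums: A + B = {-8, -2, -1, 0, 4, 6, 7, 8, 12, 13, 14, 15, 18, 20}
|A + B| = 14

A + B = {-8, -2, -1, 0, 4, 6, 7, 8, 12, 13, 14, 15, 18, 20}


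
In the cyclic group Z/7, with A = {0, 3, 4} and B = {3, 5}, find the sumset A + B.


Work in Z/7Z: reduce every sum a + b modulo 7.
Enumerate all 6 pairs:
a = 0: 0+3=3, 0+5=5
a = 3: 3+3=6, 3+5=1
a = 4: 4+3=0, 4+5=2
Distinct residues collected: {0, 1, 2, 3, 5, 6}
|A + B| = 6 (out of 7 total residues).

A + B = {0, 1, 2, 3, 5, 6}


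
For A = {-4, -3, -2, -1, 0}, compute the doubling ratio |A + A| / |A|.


|A| = 5.
Compute A + A by enumerating all 25 pairs.
A + A = {-8, -7, -6, -5, -4, -3, -2, -1, 0}, so |A + A| = 9.
K = |A + A| / |A| = 9/5 (already in lowest terms) ≈ 1.8000.
Reference: AP of size 5 gives K = 9/5 ≈ 1.8000; a fully generic set of size 5 gives K ≈ 3.0000.

|A| = 5, |A + A| = 9, K = 9/5.


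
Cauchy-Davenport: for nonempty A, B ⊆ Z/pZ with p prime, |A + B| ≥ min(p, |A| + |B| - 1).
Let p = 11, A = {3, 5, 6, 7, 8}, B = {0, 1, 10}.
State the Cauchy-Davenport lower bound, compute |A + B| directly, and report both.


Cauchy-Davenport: |A + B| ≥ min(p, |A| + |B| - 1) for A, B nonempty in Z/pZ.
|A| = 5, |B| = 3, p = 11.
CD lower bound = min(11, 5 + 3 - 1) = min(11, 7) = 7.
Compute A + B mod 11 directly:
a = 3: 3+0=3, 3+1=4, 3+10=2
a = 5: 5+0=5, 5+1=6, 5+10=4
a = 6: 6+0=6, 6+1=7, 6+10=5
a = 7: 7+0=7, 7+1=8, 7+10=6
a = 8: 8+0=8, 8+1=9, 8+10=7
A + B = {2, 3, 4, 5, 6, 7, 8, 9}, so |A + B| = 8.
Verify: 8 ≥ 7? Yes ✓.

CD lower bound = 7, actual |A + B| = 8.


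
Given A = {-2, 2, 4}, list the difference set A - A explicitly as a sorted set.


A - A = {a - a' : a, a' ∈ A}.
Compute a - a' for each ordered pair (a, a'):
a = -2: -2--2=0, -2-2=-4, -2-4=-6
a = 2: 2--2=4, 2-2=0, 2-4=-2
a = 4: 4--2=6, 4-2=2, 4-4=0
Collecting distinct values (and noting 0 appears from a-a):
A - A = {-6, -4, -2, 0, 2, 4, 6}
|A - A| = 7

A - A = {-6, -4, -2, 0, 2, 4, 6}


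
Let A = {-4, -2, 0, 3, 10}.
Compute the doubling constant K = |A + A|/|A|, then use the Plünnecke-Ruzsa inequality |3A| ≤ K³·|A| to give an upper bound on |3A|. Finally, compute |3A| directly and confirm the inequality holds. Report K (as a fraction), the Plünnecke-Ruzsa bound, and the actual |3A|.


|A| = 5.
Step 1: Compute A + A by enumerating all 25 pairs.
A + A = {-8, -6, -4, -2, -1, 0, 1, 3, 6, 8, 10, 13, 20}, so |A + A| = 13.
Step 2: Doubling constant K = |A + A|/|A| = 13/5 = 13/5 ≈ 2.6000.
Step 3: Plünnecke-Ruzsa gives |3A| ≤ K³·|A| = (2.6000)³ · 5 ≈ 87.8800.
Step 4: Compute 3A = A + A + A directly by enumerating all triples (a,b,c) ∈ A³; |3A| = 25.
Step 5: Check 25 ≤ 87.8800? Yes ✓.

K = 13/5, Plünnecke-Ruzsa bound K³|A| ≈ 87.8800, |3A| = 25, inequality holds.


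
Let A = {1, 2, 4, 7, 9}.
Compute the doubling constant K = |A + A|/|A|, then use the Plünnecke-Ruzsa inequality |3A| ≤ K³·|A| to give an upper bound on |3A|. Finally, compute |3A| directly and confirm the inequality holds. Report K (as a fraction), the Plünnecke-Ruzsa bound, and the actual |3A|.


|A| = 5.
Step 1: Compute A + A by enumerating all 25 pairs.
A + A = {2, 3, 4, 5, 6, 8, 9, 10, 11, 13, 14, 16, 18}, so |A + A| = 13.
Step 2: Doubling constant K = |A + A|/|A| = 13/5 = 13/5 ≈ 2.6000.
Step 3: Plünnecke-Ruzsa gives |3A| ≤ K³·|A| = (2.6000)³ · 5 ≈ 87.8800.
Step 4: Compute 3A = A + A + A directly by enumerating all triples (a,b,c) ∈ A³; |3A| = 23.
Step 5: Check 23 ≤ 87.8800? Yes ✓.

K = 13/5, Plünnecke-Ruzsa bound K³|A| ≈ 87.8800, |3A| = 23, inequality holds.


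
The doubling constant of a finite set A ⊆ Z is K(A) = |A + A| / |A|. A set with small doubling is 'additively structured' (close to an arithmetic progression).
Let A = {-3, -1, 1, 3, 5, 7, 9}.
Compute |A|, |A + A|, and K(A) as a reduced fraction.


|A| = 7.
Compute A + A by enumerating all 49 pairs.
A + A = {-6, -4, -2, 0, 2, 4, 6, 8, 10, 12, 14, 16, 18}, so |A + A| = 13.
K = |A + A| / |A| = 13/7 (already in lowest terms) ≈ 1.8571.
Reference: AP of size 7 gives K = 13/7 ≈ 1.8571; a fully generic set of size 7 gives K ≈ 4.0000.

|A| = 7, |A + A| = 13, K = 13/7.


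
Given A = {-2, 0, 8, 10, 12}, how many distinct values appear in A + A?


A + A = {a + a' : a, a' ∈ A}; |A| = 5.
General bounds: 2|A| - 1 ≤ |A + A| ≤ |A|(|A|+1)/2, i.e. 9 ≤ |A + A| ≤ 15.
Lower bound 2|A|-1 is attained iff A is an arithmetic progression.
Enumerate sums a + a' for a ≤ a' (symmetric, so this suffices):
a = -2: -2+-2=-4, -2+0=-2, -2+8=6, -2+10=8, -2+12=10
a = 0: 0+0=0, 0+8=8, 0+10=10, 0+12=12
a = 8: 8+8=16, 8+10=18, 8+12=20
a = 10: 10+10=20, 10+12=22
a = 12: 12+12=24
Distinct sums: {-4, -2, 0, 6, 8, 10, 12, 16, 18, 20, 22, 24}
|A + A| = 12

|A + A| = 12


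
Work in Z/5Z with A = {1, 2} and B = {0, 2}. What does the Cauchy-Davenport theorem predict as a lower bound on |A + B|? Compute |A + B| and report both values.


Cauchy-Davenport: |A + B| ≥ min(p, |A| + |B| - 1) for A, B nonempty in Z/pZ.
|A| = 2, |B| = 2, p = 5.
CD lower bound = min(5, 2 + 2 - 1) = min(5, 3) = 3.
Compute A + B mod 5 directly:
a = 1: 1+0=1, 1+2=3
a = 2: 2+0=2, 2+2=4
A + B = {1, 2, 3, 4}, so |A + B| = 4.
Verify: 4 ≥ 3? Yes ✓.

CD lower bound = 3, actual |A + B| = 4.


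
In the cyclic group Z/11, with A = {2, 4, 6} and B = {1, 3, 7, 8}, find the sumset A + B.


Work in Z/11Z: reduce every sum a + b modulo 11.
Enumerate all 12 pairs:
a = 2: 2+1=3, 2+3=5, 2+7=9, 2+8=10
a = 4: 4+1=5, 4+3=7, 4+7=0, 4+8=1
a = 6: 6+1=7, 6+3=9, 6+7=2, 6+8=3
Distinct residues collected: {0, 1, 2, 3, 5, 7, 9, 10}
|A + B| = 8 (out of 11 total residues).

A + B = {0, 1, 2, 3, 5, 7, 9, 10}


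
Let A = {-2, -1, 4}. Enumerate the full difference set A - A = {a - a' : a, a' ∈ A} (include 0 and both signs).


A - A = {a - a' : a, a' ∈ A}.
Compute a - a' for each ordered pair (a, a'):
a = -2: -2--2=0, -2--1=-1, -2-4=-6
a = -1: -1--2=1, -1--1=0, -1-4=-5
a = 4: 4--2=6, 4--1=5, 4-4=0
Collecting distinct values (and noting 0 appears from a-a):
A - A = {-6, -5, -1, 0, 1, 5, 6}
|A - A| = 7

A - A = {-6, -5, -1, 0, 1, 5, 6}


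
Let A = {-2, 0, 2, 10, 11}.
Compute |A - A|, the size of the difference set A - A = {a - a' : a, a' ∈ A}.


A - A = {a - a' : a, a' ∈ A}; |A| = 5.
Bounds: 2|A|-1 ≤ |A - A| ≤ |A|² - |A| + 1, i.e. 9 ≤ |A - A| ≤ 21.
Note: 0 ∈ A - A always (from a - a). The set is symmetric: if d ∈ A - A then -d ∈ A - A.
Enumerate nonzero differences d = a - a' with a > a' (then include -d):
Positive differences: {1, 2, 4, 8, 9, 10, 11, 12, 13}
Full difference set: {0} ∪ (positive diffs) ∪ (negative diffs).
|A - A| = 1 + 2·9 = 19 (matches direct enumeration: 19).

|A - A| = 19


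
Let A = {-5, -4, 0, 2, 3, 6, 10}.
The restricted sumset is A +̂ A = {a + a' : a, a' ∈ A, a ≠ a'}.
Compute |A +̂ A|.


Restricted sumset: A +̂ A = {a + a' : a ∈ A, a' ∈ A, a ≠ a'}.
Equivalently, take A + A and drop any sum 2a that is achievable ONLY as a + a for a ∈ A (i.e. sums representable only with equal summands).
Enumerate pairs (a, a') with a < a' (symmetric, so each unordered pair gives one sum; this covers all a ≠ a'):
  -5 + -4 = -9
  -5 + 0 = -5
  -5 + 2 = -3
  -5 + 3 = -2
  -5 + 6 = 1
  -5 + 10 = 5
  -4 + 0 = -4
  -4 + 2 = -2
  -4 + 3 = -1
  -4 + 6 = 2
  -4 + 10 = 6
  0 + 2 = 2
  0 + 3 = 3
  0 + 6 = 6
  0 + 10 = 10
  2 + 3 = 5
  2 + 6 = 8
  2 + 10 = 12
  3 + 6 = 9
  3 + 10 = 13
  6 + 10 = 16
Collected distinct sums: {-9, -5, -4, -3, -2, -1, 1, 2, 3, 5, 6, 8, 9, 10, 12, 13, 16}
|A +̂ A| = 17
(Reference bound: |A +̂ A| ≥ 2|A| - 3 for |A| ≥ 2, with |A| = 7 giving ≥ 11.)

|A +̂ A| = 17


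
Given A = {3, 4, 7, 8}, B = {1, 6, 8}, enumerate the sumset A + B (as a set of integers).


A + B = {a + b : a ∈ A, b ∈ B}.
Enumerate all |A|·|B| = 4·3 = 12 pairs (a, b) and collect distinct sums.
a = 3: 3+1=4, 3+6=9, 3+8=11
a = 4: 4+1=5, 4+6=10, 4+8=12
a = 7: 7+1=8, 7+6=13, 7+8=15
a = 8: 8+1=9, 8+6=14, 8+8=16
Collecting distinct sums: A + B = {4, 5, 8, 9, 10, 11, 12, 13, 14, 15, 16}
|A + B| = 11

A + B = {4, 5, 8, 9, 10, 11, 12, 13, 14, 15, 16}


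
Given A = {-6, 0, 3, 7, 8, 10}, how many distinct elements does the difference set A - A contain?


A - A = {a - a' : a, a' ∈ A}; |A| = 6.
Bounds: 2|A|-1 ≤ |A - A| ≤ |A|² - |A| + 1, i.e. 11 ≤ |A - A| ≤ 31.
Note: 0 ∈ A - A always (from a - a). The set is symmetric: if d ∈ A - A then -d ∈ A - A.
Enumerate nonzero differences d = a - a' with a > a' (then include -d):
Positive differences: {1, 2, 3, 4, 5, 6, 7, 8, 9, 10, 13, 14, 16}
Full difference set: {0} ∪ (positive diffs) ∪ (negative diffs).
|A - A| = 1 + 2·13 = 27 (matches direct enumeration: 27).

|A - A| = 27


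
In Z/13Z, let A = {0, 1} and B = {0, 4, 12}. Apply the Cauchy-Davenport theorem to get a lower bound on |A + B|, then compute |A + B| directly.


Cauchy-Davenport: |A + B| ≥ min(p, |A| + |B| - 1) for A, B nonempty in Z/pZ.
|A| = 2, |B| = 3, p = 13.
CD lower bound = min(13, 2 + 3 - 1) = min(13, 4) = 4.
Compute A + B mod 13 directly:
a = 0: 0+0=0, 0+4=4, 0+12=12
a = 1: 1+0=1, 1+4=5, 1+12=0
A + B = {0, 1, 4, 5, 12}, so |A + B| = 5.
Verify: 5 ≥ 4? Yes ✓.

CD lower bound = 4, actual |A + B| = 5.


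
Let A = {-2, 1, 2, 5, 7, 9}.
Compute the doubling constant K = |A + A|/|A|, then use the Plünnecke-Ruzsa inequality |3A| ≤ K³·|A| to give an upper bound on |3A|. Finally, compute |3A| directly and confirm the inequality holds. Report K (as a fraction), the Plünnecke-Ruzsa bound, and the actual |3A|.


|A| = 6.
Step 1: Compute A + A by enumerating all 36 pairs.
A + A = {-4, -1, 0, 2, 3, 4, 5, 6, 7, 8, 9, 10, 11, 12, 14, 16, 18}, so |A + A| = 17.
Step 2: Doubling constant K = |A + A|/|A| = 17/6 = 17/6 ≈ 2.8333.
Step 3: Plünnecke-Ruzsa gives |3A| ≤ K³·|A| = (2.8333)³ · 6 ≈ 136.4722.
Step 4: Compute 3A = A + A + A directly by enumerating all triples (a,b,c) ∈ A³; |3A| = 28.
Step 5: Check 28 ≤ 136.4722? Yes ✓.

K = 17/6, Plünnecke-Ruzsa bound K³|A| ≈ 136.4722, |3A| = 28, inequality holds.


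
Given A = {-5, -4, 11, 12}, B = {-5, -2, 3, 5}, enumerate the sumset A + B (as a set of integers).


A + B = {a + b : a ∈ A, b ∈ B}.
Enumerate all |A|·|B| = 4·4 = 16 pairs (a, b) and collect distinct sums.
a = -5: -5+-5=-10, -5+-2=-7, -5+3=-2, -5+5=0
a = -4: -4+-5=-9, -4+-2=-6, -4+3=-1, -4+5=1
a = 11: 11+-5=6, 11+-2=9, 11+3=14, 11+5=16
a = 12: 12+-5=7, 12+-2=10, 12+3=15, 12+5=17
Collecting distinct sums: A + B = {-10, -9, -7, -6, -2, -1, 0, 1, 6, 7, 9, 10, 14, 15, 16, 17}
|A + B| = 16

A + B = {-10, -9, -7, -6, -2, -1, 0, 1, 6, 7, 9, 10, 14, 15, 16, 17}


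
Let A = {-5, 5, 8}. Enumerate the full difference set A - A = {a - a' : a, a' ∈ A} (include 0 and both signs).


A - A = {a - a' : a, a' ∈ A}.
Compute a - a' for each ordered pair (a, a'):
a = -5: -5--5=0, -5-5=-10, -5-8=-13
a = 5: 5--5=10, 5-5=0, 5-8=-3
a = 8: 8--5=13, 8-5=3, 8-8=0
Collecting distinct values (and noting 0 appears from a-a):
A - A = {-13, -10, -3, 0, 3, 10, 13}
|A - A| = 7

A - A = {-13, -10, -3, 0, 3, 10, 13}


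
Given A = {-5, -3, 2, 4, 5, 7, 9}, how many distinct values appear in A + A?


A + A = {a + a' : a, a' ∈ A}; |A| = 7.
General bounds: 2|A| - 1 ≤ |A + A| ≤ |A|(|A|+1)/2, i.e. 13 ≤ |A + A| ≤ 28.
Lower bound 2|A|-1 is attained iff A is an arithmetic progression.
Enumerate sums a + a' for a ≤ a' (symmetric, so this suffices):
a = -5: -5+-5=-10, -5+-3=-8, -5+2=-3, -5+4=-1, -5+5=0, -5+7=2, -5+9=4
a = -3: -3+-3=-6, -3+2=-1, -3+4=1, -3+5=2, -3+7=4, -3+9=6
a = 2: 2+2=4, 2+4=6, 2+5=7, 2+7=9, 2+9=11
a = 4: 4+4=8, 4+5=9, 4+7=11, 4+9=13
a = 5: 5+5=10, 5+7=12, 5+9=14
a = 7: 7+7=14, 7+9=16
a = 9: 9+9=18
Distinct sums: {-10, -8, -6, -3, -1, 0, 1, 2, 4, 6, 7, 8, 9, 10, 11, 12, 13, 14, 16, 18}
|A + A| = 20

|A + A| = 20


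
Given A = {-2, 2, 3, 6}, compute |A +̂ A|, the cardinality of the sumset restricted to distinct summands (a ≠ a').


Restricted sumset: A +̂ A = {a + a' : a ∈ A, a' ∈ A, a ≠ a'}.
Equivalently, take A + A and drop any sum 2a that is achievable ONLY as a + a for a ∈ A (i.e. sums representable only with equal summands).
Enumerate pairs (a, a') with a < a' (symmetric, so each unordered pair gives one sum; this covers all a ≠ a'):
  -2 + 2 = 0
  -2 + 3 = 1
  -2 + 6 = 4
  2 + 3 = 5
  2 + 6 = 8
  3 + 6 = 9
Collected distinct sums: {0, 1, 4, 5, 8, 9}
|A +̂ A| = 6
(Reference bound: |A +̂ A| ≥ 2|A| - 3 for |A| ≥ 2, with |A| = 4 giving ≥ 5.)

|A +̂ A| = 6


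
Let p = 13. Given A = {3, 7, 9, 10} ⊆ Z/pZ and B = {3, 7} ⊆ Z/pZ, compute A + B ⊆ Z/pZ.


Work in Z/13Z: reduce every sum a + b modulo 13.
Enumerate all 8 pairs:
a = 3: 3+3=6, 3+7=10
a = 7: 7+3=10, 7+7=1
a = 9: 9+3=12, 9+7=3
a = 10: 10+3=0, 10+7=4
Distinct residues collected: {0, 1, 3, 4, 6, 10, 12}
|A + B| = 7 (out of 13 total residues).

A + B = {0, 1, 3, 4, 6, 10, 12}


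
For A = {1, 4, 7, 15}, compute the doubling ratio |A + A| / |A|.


|A| = 4.
Compute A + A by enumerating all 16 pairs.
A + A = {2, 5, 8, 11, 14, 16, 19, 22, 30}, so |A + A| = 9.
K = |A + A| / |A| = 9/4 (already in lowest terms) ≈ 2.2500.
Reference: AP of size 4 gives K = 7/4 ≈ 1.7500; a fully generic set of size 4 gives K ≈ 2.5000.

|A| = 4, |A + A| = 9, K = 9/4.


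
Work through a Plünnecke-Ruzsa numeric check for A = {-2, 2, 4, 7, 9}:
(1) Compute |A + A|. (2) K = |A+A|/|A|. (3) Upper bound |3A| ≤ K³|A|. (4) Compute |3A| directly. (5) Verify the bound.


|A| = 5.
Step 1: Compute A + A by enumerating all 25 pairs.
A + A = {-4, 0, 2, 4, 5, 6, 7, 8, 9, 11, 13, 14, 16, 18}, so |A + A| = 14.
Step 2: Doubling constant K = |A + A|/|A| = 14/5 = 14/5 ≈ 2.8000.
Step 3: Plünnecke-Ruzsa gives |3A| ≤ K³·|A| = (2.8000)³ · 5 ≈ 109.7600.
Step 4: Compute 3A = A + A + A directly by enumerating all triples (a,b,c) ∈ A³; |3A| = 26.
Step 5: Check 26 ≤ 109.7600? Yes ✓.

K = 14/5, Plünnecke-Ruzsa bound K³|A| ≈ 109.7600, |3A| = 26, inequality holds.


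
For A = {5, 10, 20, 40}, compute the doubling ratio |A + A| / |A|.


|A| = 4.
Compute A + A by enumerating all 16 pairs.
A + A = {10, 15, 20, 25, 30, 40, 45, 50, 60, 80}, so |A + A| = 10.
K = |A + A| / |A| = 10/4 = 5/2 ≈ 2.5000.
Reference: AP of size 4 gives K = 7/4 ≈ 1.7500; a fully generic set of size 4 gives K ≈ 2.5000.

|A| = 4, |A + A| = 10, K = 10/4 = 5/2.


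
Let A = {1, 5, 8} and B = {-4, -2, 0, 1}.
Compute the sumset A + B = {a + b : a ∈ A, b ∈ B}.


A + B = {a + b : a ∈ A, b ∈ B}.
Enumerate all |A|·|B| = 3·4 = 12 pairs (a, b) and collect distinct sums.
a = 1: 1+-4=-3, 1+-2=-1, 1+0=1, 1+1=2
a = 5: 5+-4=1, 5+-2=3, 5+0=5, 5+1=6
a = 8: 8+-4=4, 8+-2=6, 8+0=8, 8+1=9
Collecting distinct sums: A + B = {-3, -1, 1, 2, 3, 4, 5, 6, 8, 9}
|A + B| = 10

A + B = {-3, -1, 1, 2, 3, 4, 5, 6, 8, 9}


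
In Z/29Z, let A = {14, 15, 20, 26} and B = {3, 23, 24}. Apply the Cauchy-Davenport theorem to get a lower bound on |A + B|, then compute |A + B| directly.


Cauchy-Davenport: |A + B| ≥ min(p, |A| + |B| - 1) for A, B nonempty in Z/pZ.
|A| = 4, |B| = 3, p = 29.
CD lower bound = min(29, 4 + 3 - 1) = min(29, 6) = 6.
Compute A + B mod 29 directly:
a = 14: 14+3=17, 14+23=8, 14+24=9
a = 15: 15+3=18, 15+23=9, 15+24=10
a = 20: 20+3=23, 20+23=14, 20+24=15
a = 26: 26+3=0, 26+23=20, 26+24=21
A + B = {0, 8, 9, 10, 14, 15, 17, 18, 20, 21, 23}, so |A + B| = 11.
Verify: 11 ≥ 6? Yes ✓.

CD lower bound = 6, actual |A + B| = 11.


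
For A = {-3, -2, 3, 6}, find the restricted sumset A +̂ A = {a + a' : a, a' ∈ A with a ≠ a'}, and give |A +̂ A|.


Restricted sumset: A +̂ A = {a + a' : a ∈ A, a' ∈ A, a ≠ a'}.
Equivalently, take A + A and drop any sum 2a that is achievable ONLY as a + a for a ∈ A (i.e. sums representable only with equal summands).
Enumerate pairs (a, a') with a < a' (symmetric, so each unordered pair gives one sum; this covers all a ≠ a'):
  -3 + -2 = -5
  -3 + 3 = 0
  -3 + 6 = 3
  -2 + 3 = 1
  -2 + 6 = 4
  3 + 6 = 9
Collected distinct sums: {-5, 0, 1, 3, 4, 9}
|A +̂ A| = 6
(Reference bound: |A +̂ A| ≥ 2|A| - 3 for |A| ≥ 2, with |A| = 4 giving ≥ 5.)

|A +̂ A| = 6


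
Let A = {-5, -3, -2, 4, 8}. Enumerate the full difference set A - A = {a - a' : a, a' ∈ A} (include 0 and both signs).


A - A = {a - a' : a, a' ∈ A}.
Compute a - a' for each ordered pair (a, a'):
a = -5: -5--5=0, -5--3=-2, -5--2=-3, -5-4=-9, -5-8=-13
a = -3: -3--5=2, -3--3=0, -3--2=-1, -3-4=-7, -3-8=-11
a = -2: -2--5=3, -2--3=1, -2--2=0, -2-4=-6, -2-8=-10
a = 4: 4--5=9, 4--3=7, 4--2=6, 4-4=0, 4-8=-4
a = 8: 8--5=13, 8--3=11, 8--2=10, 8-4=4, 8-8=0
Collecting distinct values (and noting 0 appears from a-a):
A - A = {-13, -11, -10, -9, -7, -6, -4, -3, -2, -1, 0, 1, 2, 3, 4, 6, 7, 9, 10, 11, 13}
|A - A| = 21

A - A = {-13, -11, -10, -9, -7, -6, -4, -3, -2, -1, 0, 1, 2, 3, 4, 6, 7, 9, 10, 11, 13}


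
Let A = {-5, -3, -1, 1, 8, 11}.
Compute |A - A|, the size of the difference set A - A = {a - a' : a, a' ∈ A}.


A - A = {a - a' : a, a' ∈ A}; |A| = 6.
Bounds: 2|A|-1 ≤ |A - A| ≤ |A|² - |A| + 1, i.e. 11 ≤ |A - A| ≤ 31.
Note: 0 ∈ A - A always (from a - a). The set is symmetric: if d ∈ A - A then -d ∈ A - A.
Enumerate nonzero differences d = a - a' with a > a' (then include -d):
Positive differences: {2, 3, 4, 6, 7, 9, 10, 11, 12, 13, 14, 16}
Full difference set: {0} ∪ (positive diffs) ∪ (negative diffs).
|A - A| = 1 + 2·12 = 25 (matches direct enumeration: 25).

|A - A| = 25


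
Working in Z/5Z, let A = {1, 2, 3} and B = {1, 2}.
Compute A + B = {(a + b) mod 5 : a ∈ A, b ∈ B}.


Work in Z/5Z: reduce every sum a + b modulo 5.
Enumerate all 6 pairs:
a = 1: 1+1=2, 1+2=3
a = 2: 2+1=3, 2+2=4
a = 3: 3+1=4, 3+2=0
Distinct residues collected: {0, 2, 3, 4}
|A + B| = 4 (out of 5 total residues).

A + B = {0, 2, 3, 4}


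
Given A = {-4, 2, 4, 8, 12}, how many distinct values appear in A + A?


A + A = {a + a' : a, a' ∈ A}; |A| = 5.
General bounds: 2|A| - 1 ≤ |A + A| ≤ |A|(|A|+1)/2, i.e. 9 ≤ |A + A| ≤ 15.
Lower bound 2|A|-1 is attained iff A is an arithmetic progression.
Enumerate sums a + a' for a ≤ a' (symmetric, so this suffices):
a = -4: -4+-4=-8, -4+2=-2, -4+4=0, -4+8=4, -4+12=8
a = 2: 2+2=4, 2+4=6, 2+8=10, 2+12=14
a = 4: 4+4=8, 4+8=12, 4+12=16
a = 8: 8+8=16, 8+12=20
a = 12: 12+12=24
Distinct sums: {-8, -2, 0, 4, 6, 8, 10, 12, 14, 16, 20, 24}
|A + A| = 12

|A + A| = 12


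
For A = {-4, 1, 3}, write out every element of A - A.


A - A = {a - a' : a, a' ∈ A}.
Compute a - a' for each ordered pair (a, a'):
a = -4: -4--4=0, -4-1=-5, -4-3=-7
a = 1: 1--4=5, 1-1=0, 1-3=-2
a = 3: 3--4=7, 3-1=2, 3-3=0
Collecting distinct values (and noting 0 appears from a-a):
A - A = {-7, -5, -2, 0, 2, 5, 7}
|A - A| = 7

A - A = {-7, -5, -2, 0, 2, 5, 7}


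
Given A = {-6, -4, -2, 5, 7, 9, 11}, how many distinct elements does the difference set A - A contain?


A - A = {a - a' : a, a' ∈ A}; |A| = 7.
Bounds: 2|A|-1 ≤ |A - A| ≤ |A|² - |A| + 1, i.e. 13 ≤ |A - A| ≤ 43.
Note: 0 ∈ A - A always (from a - a). The set is symmetric: if d ∈ A - A then -d ∈ A - A.
Enumerate nonzero differences d = a - a' with a > a' (then include -d):
Positive differences: {2, 4, 6, 7, 9, 11, 13, 15, 17}
Full difference set: {0} ∪ (positive diffs) ∪ (negative diffs).
|A - A| = 1 + 2·9 = 19 (matches direct enumeration: 19).

|A - A| = 19


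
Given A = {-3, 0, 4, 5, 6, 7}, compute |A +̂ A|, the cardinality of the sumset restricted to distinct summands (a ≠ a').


Restricted sumset: A +̂ A = {a + a' : a ∈ A, a' ∈ A, a ≠ a'}.
Equivalently, take A + A and drop any sum 2a that is achievable ONLY as a + a for a ∈ A (i.e. sums representable only with equal summands).
Enumerate pairs (a, a') with a < a' (symmetric, so each unordered pair gives one sum; this covers all a ≠ a'):
  -3 + 0 = -3
  -3 + 4 = 1
  -3 + 5 = 2
  -3 + 6 = 3
  -3 + 7 = 4
  0 + 4 = 4
  0 + 5 = 5
  0 + 6 = 6
  0 + 7 = 7
  4 + 5 = 9
  4 + 6 = 10
  4 + 7 = 11
  5 + 6 = 11
  5 + 7 = 12
  6 + 7 = 13
Collected distinct sums: {-3, 1, 2, 3, 4, 5, 6, 7, 9, 10, 11, 12, 13}
|A +̂ A| = 13
(Reference bound: |A +̂ A| ≥ 2|A| - 3 for |A| ≥ 2, with |A| = 6 giving ≥ 9.)

|A +̂ A| = 13


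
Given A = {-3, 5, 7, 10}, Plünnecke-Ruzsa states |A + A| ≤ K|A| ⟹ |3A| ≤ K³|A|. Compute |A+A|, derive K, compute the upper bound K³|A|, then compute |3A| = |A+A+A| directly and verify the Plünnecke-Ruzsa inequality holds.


|A| = 4.
Step 1: Compute A + A by enumerating all 16 pairs.
A + A = {-6, 2, 4, 7, 10, 12, 14, 15, 17, 20}, so |A + A| = 10.
Step 2: Doubling constant K = |A + A|/|A| = 10/4 = 10/4 ≈ 2.5000.
Step 3: Plünnecke-Ruzsa gives |3A| ≤ K³·|A| = (2.5000)³ · 4 ≈ 62.5000.
Step 4: Compute 3A = A + A + A directly by enumerating all triples (a,b,c) ∈ A³; |3A| = 19.
Step 5: Check 19 ≤ 62.5000? Yes ✓.

K = 10/4, Plünnecke-Ruzsa bound K³|A| ≈ 62.5000, |3A| = 19, inequality holds.


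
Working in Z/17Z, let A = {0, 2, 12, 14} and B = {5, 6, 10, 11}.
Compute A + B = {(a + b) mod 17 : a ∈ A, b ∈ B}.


Work in Z/17Z: reduce every sum a + b modulo 17.
Enumerate all 16 pairs:
a = 0: 0+5=5, 0+6=6, 0+10=10, 0+11=11
a = 2: 2+5=7, 2+6=8, 2+10=12, 2+11=13
a = 12: 12+5=0, 12+6=1, 12+10=5, 12+11=6
a = 14: 14+5=2, 14+6=3, 14+10=7, 14+11=8
Distinct residues collected: {0, 1, 2, 3, 5, 6, 7, 8, 10, 11, 12, 13}
|A + B| = 12 (out of 17 total residues).

A + B = {0, 1, 2, 3, 5, 6, 7, 8, 10, 11, 12, 13}


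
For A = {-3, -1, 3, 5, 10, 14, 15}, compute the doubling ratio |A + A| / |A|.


|A| = 7.
Compute A + A by enumerating all 49 pairs.
A + A = {-6, -4, -2, 0, 2, 4, 6, 7, 8, 9, 10, 11, 12, 13, 14, 15, 17, 18, 19, 20, 24, 25, 28, 29, 30}, so |A + A| = 25.
K = |A + A| / |A| = 25/7 (already in lowest terms) ≈ 3.5714.
Reference: AP of size 7 gives K = 13/7 ≈ 1.8571; a fully generic set of size 7 gives K ≈ 4.0000.

|A| = 7, |A + A| = 25, K = 25/7.


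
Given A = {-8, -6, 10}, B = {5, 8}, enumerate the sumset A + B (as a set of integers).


A + B = {a + b : a ∈ A, b ∈ B}.
Enumerate all |A|·|B| = 3·2 = 6 pairs (a, b) and collect distinct sums.
a = -8: -8+5=-3, -8+8=0
a = -6: -6+5=-1, -6+8=2
a = 10: 10+5=15, 10+8=18
Collecting distinct sums: A + B = {-3, -1, 0, 2, 15, 18}
|A + B| = 6

A + B = {-3, -1, 0, 2, 15, 18}


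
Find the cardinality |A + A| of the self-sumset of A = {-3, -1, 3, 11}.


A + A = {a + a' : a, a' ∈ A}; |A| = 4.
General bounds: 2|A| - 1 ≤ |A + A| ≤ |A|(|A|+1)/2, i.e. 7 ≤ |A + A| ≤ 10.
Lower bound 2|A|-1 is attained iff A is an arithmetic progression.
Enumerate sums a + a' for a ≤ a' (symmetric, so this suffices):
a = -3: -3+-3=-6, -3+-1=-4, -3+3=0, -3+11=8
a = -1: -1+-1=-2, -1+3=2, -1+11=10
a = 3: 3+3=6, 3+11=14
a = 11: 11+11=22
Distinct sums: {-6, -4, -2, 0, 2, 6, 8, 10, 14, 22}
|A + A| = 10

|A + A| = 10


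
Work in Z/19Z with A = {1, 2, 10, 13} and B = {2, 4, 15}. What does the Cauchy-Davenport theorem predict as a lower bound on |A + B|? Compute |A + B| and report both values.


Cauchy-Davenport: |A + B| ≥ min(p, |A| + |B| - 1) for A, B nonempty in Z/pZ.
|A| = 4, |B| = 3, p = 19.
CD lower bound = min(19, 4 + 3 - 1) = min(19, 6) = 6.
Compute A + B mod 19 directly:
a = 1: 1+2=3, 1+4=5, 1+15=16
a = 2: 2+2=4, 2+4=6, 2+15=17
a = 10: 10+2=12, 10+4=14, 10+15=6
a = 13: 13+2=15, 13+4=17, 13+15=9
A + B = {3, 4, 5, 6, 9, 12, 14, 15, 16, 17}, so |A + B| = 10.
Verify: 10 ≥ 6? Yes ✓.

CD lower bound = 6, actual |A + B| = 10.


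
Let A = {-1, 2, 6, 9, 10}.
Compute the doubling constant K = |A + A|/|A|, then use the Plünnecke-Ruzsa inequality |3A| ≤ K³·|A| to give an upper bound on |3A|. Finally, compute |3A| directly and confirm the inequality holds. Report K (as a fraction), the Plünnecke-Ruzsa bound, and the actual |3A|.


|A| = 5.
Step 1: Compute A + A by enumerating all 25 pairs.
A + A = {-2, 1, 4, 5, 8, 9, 11, 12, 15, 16, 18, 19, 20}, so |A + A| = 13.
Step 2: Doubling constant K = |A + A|/|A| = 13/5 = 13/5 ≈ 2.6000.
Step 3: Plünnecke-Ruzsa gives |3A| ≤ K³·|A| = (2.6000)³ · 5 ≈ 87.8800.
Step 4: Compute 3A = A + A + A directly by enumerating all triples (a,b,c) ∈ A³; |3A| = 25.
Step 5: Check 25 ≤ 87.8800? Yes ✓.

K = 13/5, Plünnecke-Ruzsa bound K³|A| ≈ 87.8800, |3A| = 25, inequality holds.


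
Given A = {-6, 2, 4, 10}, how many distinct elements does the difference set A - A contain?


A - A = {a - a' : a, a' ∈ A}; |A| = 4.
Bounds: 2|A|-1 ≤ |A - A| ≤ |A|² - |A| + 1, i.e. 7 ≤ |A - A| ≤ 13.
Note: 0 ∈ A - A always (from a - a). The set is symmetric: if d ∈ A - A then -d ∈ A - A.
Enumerate nonzero differences d = a - a' with a > a' (then include -d):
Positive differences: {2, 6, 8, 10, 16}
Full difference set: {0} ∪ (positive diffs) ∪ (negative diffs).
|A - A| = 1 + 2·5 = 11 (matches direct enumeration: 11).

|A - A| = 11


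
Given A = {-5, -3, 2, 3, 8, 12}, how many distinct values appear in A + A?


A + A = {a + a' : a, a' ∈ A}; |A| = 6.
General bounds: 2|A| - 1 ≤ |A + A| ≤ |A|(|A|+1)/2, i.e. 11 ≤ |A + A| ≤ 21.
Lower bound 2|A|-1 is attained iff A is an arithmetic progression.
Enumerate sums a + a' for a ≤ a' (symmetric, so this suffices):
a = -5: -5+-5=-10, -5+-3=-8, -5+2=-3, -5+3=-2, -5+8=3, -5+12=7
a = -3: -3+-3=-6, -3+2=-1, -3+3=0, -3+8=5, -3+12=9
a = 2: 2+2=4, 2+3=5, 2+8=10, 2+12=14
a = 3: 3+3=6, 3+8=11, 3+12=15
a = 8: 8+8=16, 8+12=20
a = 12: 12+12=24
Distinct sums: {-10, -8, -6, -3, -2, -1, 0, 3, 4, 5, 6, 7, 9, 10, 11, 14, 15, 16, 20, 24}
|A + A| = 20

|A + A| = 20


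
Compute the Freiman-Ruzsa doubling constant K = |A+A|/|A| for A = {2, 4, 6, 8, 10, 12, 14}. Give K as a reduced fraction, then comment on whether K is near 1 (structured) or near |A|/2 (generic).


|A| = 7.
Compute A + A by enumerating all 49 pairs.
A + A = {4, 6, 8, 10, 12, 14, 16, 18, 20, 22, 24, 26, 28}, so |A + A| = 13.
K = |A + A| / |A| = 13/7 (already in lowest terms) ≈ 1.8571.
Reference: AP of size 7 gives K = 13/7 ≈ 1.8571; a fully generic set of size 7 gives K ≈ 4.0000.

|A| = 7, |A + A| = 13, K = 13/7.


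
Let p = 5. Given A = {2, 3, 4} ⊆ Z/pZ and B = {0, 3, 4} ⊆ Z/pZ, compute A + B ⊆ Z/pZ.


Work in Z/5Z: reduce every sum a + b modulo 5.
Enumerate all 9 pairs:
a = 2: 2+0=2, 2+3=0, 2+4=1
a = 3: 3+0=3, 3+3=1, 3+4=2
a = 4: 4+0=4, 4+3=2, 4+4=3
Distinct residues collected: {0, 1, 2, 3, 4}
|A + B| = 5 (out of 5 total residues).

A + B = {0, 1, 2, 3, 4}


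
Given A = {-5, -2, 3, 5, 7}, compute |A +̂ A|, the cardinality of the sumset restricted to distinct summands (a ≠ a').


Restricted sumset: A +̂ A = {a + a' : a ∈ A, a' ∈ A, a ≠ a'}.
Equivalently, take A + A and drop any sum 2a that is achievable ONLY as a + a for a ∈ A (i.e. sums representable only with equal summands).
Enumerate pairs (a, a') with a < a' (symmetric, so each unordered pair gives one sum; this covers all a ≠ a'):
  -5 + -2 = -7
  -5 + 3 = -2
  -5 + 5 = 0
  -5 + 7 = 2
  -2 + 3 = 1
  -2 + 5 = 3
  -2 + 7 = 5
  3 + 5 = 8
  3 + 7 = 10
  5 + 7 = 12
Collected distinct sums: {-7, -2, 0, 1, 2, 3, 5, 8, 10, 12}
|A +̂ A| = 10
(Reference bound: |A +̂ A| ≥ 2|A| - 3 for |A| ≥ 2, with |A| = 5 giving ≥ 7.)

|A +̂ A| = 10


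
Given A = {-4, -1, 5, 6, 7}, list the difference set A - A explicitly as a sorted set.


A - A = {a - a' : a, a' ∈ A}.
Compute a - a' for each ordered pair (a, a'):
a = -4: -4--4=0, -4--1=-3, -4-5=-9, -4-6=-10, -4-7=-11
a = -1: -1--4=3, -1--1=0, -1-5=-6, -1-6=-7, -1-7=-8
a = 5: 5--4=9, 5--1=6, 5-5=0, 5-6=-1, 5-7=-2
a = 6: 6--4=10, 6--1=7, 6-5=1, 6-6=0, 6-7=-1
a = 7: 7--4=11, 7--1=8, 7-5=2, 7-6=1, 7-7=0
Collecting distinct values (and noting 0 appears from a-a):
A - A = {-11, -10, -9, -8, -7, -6, -3, -2, -1, 0, 1, 2, 3, 6, 7, 8, 9, 10, 11}
|A - A| = 19

A - A = {-11, -10, -9, -8, -7, -6, -3, -2, -1, 0, 1, 2, 3, 6, 7, 8, 9, 10, 11}


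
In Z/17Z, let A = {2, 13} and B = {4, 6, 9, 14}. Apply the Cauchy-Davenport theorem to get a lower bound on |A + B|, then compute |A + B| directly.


Cauchy-Davenport: |A + B| ≥ min(p, |A| + |B| - 1) for A, B nonempty in Z/pZ.
|A| = 2, |B| = 4, p = 17.
CD lower bound = min(17, 2 + 4 - 1) = min(17, 5) = 5.
Compute A + B mod 17 directly:
a = 2: 2+4=6, 2+6=8, 2+9=11, 2+14=16
a = 13: 13+4=0, 13+6=2, 13+9=5, 13+14=10
A + B = {0, 2, 5, 6, 8, 10, 11, 16}, so |A + B| = 8.
Verify: 8 ≥ 5? Yes ✓.

CD lower bound = 5, actual |A + B| = 8.


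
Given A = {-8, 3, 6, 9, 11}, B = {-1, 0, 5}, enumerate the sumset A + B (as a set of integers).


A + B = {a + b : a ∈ A, b ∈ B}.
Enumerate all |A|·|B| = 5·3 = 15 pairs (a, b) and collect distinct sums.
a = -8: -8+-1=-9, -8+0=-8, -8+5=-3
a = 3: 3+-1=2, 3+0=3, 3+5=8
a = 6: 6+-1=5, 6+0=6, 6+5=11
a = 9: 9+-1=8, 9+0=9, 9+5=14
a = 11: 11+-1=10, 11+0=11, 11+5=16
Collecting distinct sums: A + B = {-9, -8, -3, 2, 3, 5, 6, 8, 9, 10, 11, 14, 16}
|A + B| = 13

A + B = {-9, -8, -3, 2, 3, 5, 6, 8, 9, 10, 11, 14, 16}


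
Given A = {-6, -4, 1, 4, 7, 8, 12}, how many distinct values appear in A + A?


A + A = {a + a' : a, a' ∈ A}; |A| = 7.
General bounds: 2|A| - 1 ≤ |A + A| ≤ |A|(|A|+1)/2, i.e. 13 ≤ |A + A| ≤ 28.
Lower bound 2|A|-1 is attained iff A is an arithmetic progression.
Enumerate sums a + a' for a ≤ a' (symmetric, so this suffices):
a = -6: -6+-6=-12, -6+-4=-10, -6+1=-5, -6+4=-2, -6+7=1, -6+8=2, -6+12=6
a = -4: -4+-4=-8, -4+1=-3, -4+4=0, -4+7=3, -4+8=4, -4+12=8
a = 1: 1+1=2, 1+4=5, 1+7=8, 1+8=9, 1+12=13
a = 4: 4+4=8, 4+7=11, 4+8=12, 4+12=16
a = 7: 7+7=14, 7+8=15, 7+12=19
a = 8: 8+8=16, 8+12=20
a = 12: 12+12=24
Distinct sums: {-12, -10, -8, -5, -3, -2, 0, 1, 2, 3, 4, 5, 6, 8, 9, 11, 12, 13, 14, 15, 16, 19, 20, 24}
|A + A| = 24

|A + A| = 24


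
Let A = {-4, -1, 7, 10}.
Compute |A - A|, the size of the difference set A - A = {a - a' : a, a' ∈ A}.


A - A = {a - a' : a, a' ∈ A}; |A| = 4.
Bounds: 2|A|-1 ≤ |A - A| ≤ |A|² - |A| + 1, i.e. 7 ≤ |A - A| ≤ 13.
Note: 0 ∈ A - A always (from a - a). The set is symmetric: if d ∈ A - A then -d ∈ A - A.
Enumerate nonzero differences d = a - a' with a > a' (then include -d):
Positive differences: {3, 8, 11, 14}
Full difference set: {0} ∪ (positive diffs) ∪ (negative diffs).
|A - A| = 1 + 2·4 = 9 (matches direct enumeration: 9).

|A - A| = 9


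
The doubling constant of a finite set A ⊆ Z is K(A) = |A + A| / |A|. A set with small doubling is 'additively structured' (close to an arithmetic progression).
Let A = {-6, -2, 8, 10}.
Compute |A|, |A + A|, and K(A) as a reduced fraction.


|A| = 4.
Compute A + A by enumerating all 16 pairs.
A + A = {-12, -8, -4, 2, 4, 6, 8, 16, 18, 20}, so |A + A| = 10.
K = |A + A| / |A| = 10/4 = 5/2 ≈ 2.5000.
Reference: AP of size 4 gives K = 7/4 ≈ 1.7500; a fully generic set of size 4 gives K ≈ 2.5000.

|A| = 4, |A + A| = 10, K = 10/4 = 5/2.


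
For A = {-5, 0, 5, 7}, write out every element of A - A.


A - A = {a - a' : a, a' ∈ A}.
Compute a - a' for each ordered pair (a, a'):
a = -5: -5--5=0, -5-0=-5, -5-5=-10, -5-7=-12
a = 0: 0--5=5, 0-0=0, 0-5=-5, 0-7=-7
a = 5: 5--5=10, 5-0=5, 5-5=0, 5-7=-2
a = 7: 7--5=12, 7-0=7, 7-5=2, 7-7=0
Collecting distinct values (and noting 0 appears from a-a):
A - A = {-12, -10, -7, -5, -2, 0, 2, 5, 7, 10, 12}
|A - A| = 11

A - A = {-12, -10, -7, -5, -2, 0, 2, 5, 7, 10, 12}


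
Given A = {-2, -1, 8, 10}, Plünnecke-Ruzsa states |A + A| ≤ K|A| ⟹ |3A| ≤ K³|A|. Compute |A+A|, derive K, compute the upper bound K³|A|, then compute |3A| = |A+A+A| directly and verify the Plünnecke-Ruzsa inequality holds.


|A| = 4.
Step 1: Compute A + A by enumerating all 16 pairs.
A + A = {-4, -3, -2, 6, 7, 8, 9, 16, 18, 20}, so |A + A| = 10.
Step 2: Doubling constant K = |A + A|/|A| = 10/4 = 10/4 ≈ 2.5000.
Step 3: Plünnecke-Ruzsa gives |3A| ≤ K³·|A| = (2.5000)³ · 4 ≈ 62.5000.
Step 4: Compute 3A = A + A + A directly by enumerating all triples (a,b,c) ∈ A³; |3A| = 19.
Step 5: Check 19 ≤ 62.5000? Yes ✓.

K = 10/4, Plünnecke-Ruzsa bound K³|A| ≈ 62.5000, |3A| = 19, inequality holds.


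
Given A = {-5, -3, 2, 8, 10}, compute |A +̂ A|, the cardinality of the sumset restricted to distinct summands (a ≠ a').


Restricted sumset: A +̂ A = {a + a' : a ∈ A, a' ∈ A, a ≠ a'}.
Equivalently, take A + A and drop any sum 2a that is achievable ONLY as a + a for a ∈ A (i.e. sums representable only with equal summands).
Enumerate pairs (a, a') with a < a' (symmetric, so each unordered pair gives one sum; this covers all a ≠ a'):
  -5 + -3 = -8
  -5 + 2 = -3
  -5 + 8 = 3
  -5 + 10 = 5
  -3 + 2 = -1
  -3 + 8 = 5
  -3 + 10 = 7
  2 + 8 = 10
  2 + 10 = 12
  8 + 10 = 18
Collected distinct sums: {-8, -3, -1, 3, 5, 7, 10, 12, 18}
|A +̂ A| = 9
(Reference bound: |A +̂ A| ≥ 2|A| - 3 for |A| ≥ 2, with |A| = 5 giving ≥ 7.)

|A +̂ A| = 9


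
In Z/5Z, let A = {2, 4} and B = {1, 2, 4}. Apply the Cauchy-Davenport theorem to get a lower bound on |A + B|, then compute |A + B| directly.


Cauchy-Davenport: |A + B| ≥ min(p, |A| + |B| - 1) for A, B nonempty in Z/pZ.
|A| = 2, |B| = 3, p = 5.
CD lower bound = min(5, 2 + 3 - 1) = min(5, 4) = 4.
Compute A + B mod 5 directly:
a = 2: 2+1=3, 2+2=4, 2+4=1
a = 4: 4+1=0, 4+2=1, 4+4=3
A + B = {0, 1, 3, 4}, so |A + B| = 4.
Verify: 4 ≥ 4? Yes ✓.

CD lower bound = 4, actual |A + B| = 4.


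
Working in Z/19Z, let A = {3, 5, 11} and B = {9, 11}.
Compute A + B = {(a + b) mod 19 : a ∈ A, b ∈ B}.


Work in Z/19Z: reduce every sum a + b modulo 19.
Enumerate all 6 pairs:
a = 3: 3+9=12, 3+11=14
a = 5: 5+9=14, 5+11=16
a = 11: 11+9=1, 11+11=3
Distinct residues collected: {1, 3, 12, 14, 16}
|A + B| = 5 (out of 19 total residues).

A + B = {1, 3, 12, 14, 16}


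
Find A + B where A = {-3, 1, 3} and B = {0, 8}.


A + B = {a + b : a ∈ A, b ∈ B}.
Enumerate all |A|·|B| = 3·2 = 6 pairs (a, b) and collect distinct sums.
a = -3: -3+0=-3, -3+8=5
a = 1: 1+0=1, 1+8=9
a = 3: 3+0=3, 3+8=11
Collecting distinct sums: A + B = {-3, 1, 3, 5, 9, 11}
|A + B| = 6

A + B = {-3, 1, 3, 5, 9, 11}


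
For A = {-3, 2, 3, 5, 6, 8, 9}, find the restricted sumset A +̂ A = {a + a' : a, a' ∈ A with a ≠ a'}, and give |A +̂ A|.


Restricted sumset: A +̂ A = {a + a' : a ∈ A, a' ∈ A, a ≠ a'}.
Equivalently, take A + A and drop any sum 2a that is achievable ONLY as a + a for a ∈ A (i.e. sums representable only with equal summands).
Enumerate pairs (a, a') with a < a' (symmetric, so each unordered pair gives one sum; this covers all a ≠ a'):
  -3 + 2 = -1
  -3 + 3 = 0
  -3 + 5 = 2
  -3 + 6 = 3
  -3 + 8 = 5
  -3 + 9 = 6
  2 + 3 = 5
  2 + 5 = 7
  2 + 6 = 8
  2 + 8 = 10
  2 + 9 = 11
  3 + 5 = 8
  3 + 6 = 9
  3 + 8 = 11
  3 + 9 = 12
  5 + 6 = 11
  5 + 8 = 13
  5 + 9 = 14
  6 + 8 = 14
  6 + 9 = 15
  8 + 9 = 17
Collected distinct sums: {-1, 0, 2, 3, 5, 6, 7, 8, 9, 10, 11, 12, 13, 14, 15, 17}
|A +̂ A| = 16
(Reference bound: |A +̂ A| ≥ 2|A| - 3 for |A| ≥ 2, with |A| = 7 giving ≥ 11.)

|A +̂ A| = 16


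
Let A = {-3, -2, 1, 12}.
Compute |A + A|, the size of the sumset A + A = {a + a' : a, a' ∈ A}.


A + A = {a + a' : a, a' ∈ A}; |A| = 4.
General bounds: 2|A| - 1 ≤ |A + A| ≤ |A|(|A|+1)/2, i.e. 7 ≤ |A + A| ≤ 10.
Lower bound 2|A|-1 is attained iff A is an arithmetic progression.
Enumerate sums a + a' for a ≤ a' (symmetric, so this suffices):
a = -3: -3+-3=-6, -3+-2=-5, -3+1=-2, -3+12=9
a = -2: -2+-2=-4, -2+1=-1, -2+12=10
a = 1: 1+1=2, 1+12=13
a = 12: 12+12=24
Distinct sums: {-6, -5, -4, -2, -1, 2, 9, 10, 13, 24}
|A + A| = 10

|A + A| = 10


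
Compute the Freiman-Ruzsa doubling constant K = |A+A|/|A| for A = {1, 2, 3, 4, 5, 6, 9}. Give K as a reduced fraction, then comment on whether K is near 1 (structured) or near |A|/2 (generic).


|A| = 7.
Compute A + A by enumerating all 49 pairs.
A + A = {2, 3, 4, 5, 6, 7, 8, 9, 10, 11, 12, 13, 14, 15, 18}, so |A + A| = 15.
K = |A + A| / |A| = 15/7 (already in lowest terms) ≈ 2.1429.
Reference: AP of size 7 gives K = 13/7 ≈ 1.8571; a fully generic set of size 7 gives K ≈ 4.0000.

|A| = 7, |A + A| = 15, K = 15/7.


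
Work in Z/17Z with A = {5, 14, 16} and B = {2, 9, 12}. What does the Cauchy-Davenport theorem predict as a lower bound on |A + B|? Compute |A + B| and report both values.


Cauchy-Davenport: |A + B| ≥ min(p, |A| + |B| - 1) for A, B nonempty in Z/pZ.
|A| = 3, |B| = 3, p = 17.
CD lower bound = min(17, 3 + 3 - 1) = min(17, 5) = 5.
Compute A + B mod 17 directly:
a = 5: 5+2=7, 5+9=14, 5+12=0
a = 14: 14+2=16, 14+9=6, 14+12=9
a = 16: 16+2=1, 16+9=8, 16+12=11
A + B = {0, 1, 6, 7, 8, 9, 11, 14, 16}, so |A + B| = 9.
Verify: 9 ≥ 5? Yes ✓.

CD lower bound = 5, actual |A + B| = 9.
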